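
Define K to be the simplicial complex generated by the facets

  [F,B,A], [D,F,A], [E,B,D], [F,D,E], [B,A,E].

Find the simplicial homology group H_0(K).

Fix the vertex order A < B < D < E < F and write every simplex with vertices in increasing order. Then dim K = 2 and the simplices of K are:

  0-simplices (5): A, B, D, E, F
  1-simplices (10): AB, AD, AE, AF, BD, BE, BF, DE, DF, EF
  2-simplices (5): ABE, ABF, ADF, BDE, DEF

giving chain groups C_0 ≅ Z^5, C_1 ≅ Z^10, C_2 ≅ Z^5.

Boundary ∂_1: C_1 → C_0 is given by ∂[p,q] = [q] − [p].
As a 5×10 matrix over Z this has rank 4, with invariant factors (1,1,1,1).

∂_2: C_2 → C_1 sends each 2-simplex [p,q,r] to [q,r] − [p,r] + [p,q]. For instance
  ∂BDE = DE − BE + BD,
  ∂ADF = DF − AF + AD.
The 10×5 boundary matrix has rank 5 and Smith normal form diag(1,1,1,1,1).

Computing H_k = (kernel of ∂_k) / (image of ∂_{k+1}):

  H_0: rank C_0 − rank ∂_1 = 5 − 4 = 1, and the invariant factors of ∂_1 are all 1, so H_0 = Z.

(K is a triangulation of the Möbius band.)

H_0 = Z.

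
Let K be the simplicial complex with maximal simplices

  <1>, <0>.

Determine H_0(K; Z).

H_0 ≅ Z^2.

Order the vertices as 0 < 1. Listing each simplex with vertices in this order, K has dimension 0 with simplices:

  0-simplices (2): [0], [1]

giving chain groups C_0 ≅ Z^2.

From H_k ≅ ker(∂_k) / im(∂_{k+1}) we obtain:

  H_0: rank C_0 − rank ∂_1 = 2 − 0 = 2, and there is no ∂_1, so H_0 = Z^2.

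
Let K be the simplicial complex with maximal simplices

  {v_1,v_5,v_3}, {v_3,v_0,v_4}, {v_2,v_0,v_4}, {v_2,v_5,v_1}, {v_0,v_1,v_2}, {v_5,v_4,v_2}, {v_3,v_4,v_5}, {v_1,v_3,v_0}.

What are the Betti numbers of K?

b_0 = 1, b_1 = 0, b_2 = 1.

K has 6 vertices, 12 edges, 8 triangles.
rank ∂_0 = 0, rank ∂_1 = 5 ⇒ b_0 = 6 − 0 − 5 = 1; all invariant factors of ∂_1 are 1 so no torsion. So H_0 ≅ Z.
rank ∂_1 = 5, rank ∂_2 = 7 ⇒ b_1 = 12 − 5 − 7 = 0; all invariant factors of ∂_2 are 1 so no torsion. So H_1 ≅ 0.
rank ∂_2 = 7, rank ∂_3 = 0 ⇒ b_2 = 8 − 7 − 0 = 1. So H_2 ≅ Z.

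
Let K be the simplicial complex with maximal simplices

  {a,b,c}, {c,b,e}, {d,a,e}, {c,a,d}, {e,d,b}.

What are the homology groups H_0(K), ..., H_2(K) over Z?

Fix the vertex order a < b < c < d < e and write every simplex with vertices in increasing order. Then dim K = 2 and the simplices of K are:

  0-simplices (5): a, b, c, d, e
  1-simplices (10): ab, ac, ad, ae, bc, bd, be, cd, ce, de
  2-simplices (5): abc, acd, ade, bce, bde

Hence C_0 ≅ Z^5, C_1 ≅ Z^10, C_2 ≅ Z^5.

∂_1: C_1 → C_0 sends each edge [p,q] (with p < q) to q − p.
The resulting 5×10 matrix has rank 4, and its Smith normal form has invariant factors (1,1,1,1).

The boundary map ∂_2: C_2 → C_1 maps a triangle to the signed sum of its edges. For instance
  ∂acd = cd − ad + ac,
  ∂ade = de − ae + ad.
This gives a 10×5 integer matrix of rank 5; reducing to Smith normal form yields diagonal entries (1,1,1,1,1).

Computing H_k = (kernel of ∂_k) / (image of ∂_{k+1}):

  H_0: rank C_0 − rank ∂_1 = 5 − 4 = 1, and the invariant factors of ∂_1 are all 1, so H_0 = Z.
  H_1: rank ker ∂_1 − rank ∂_2 = (10 − 4) − 5 = 1, and the invariant factors of ∂_2 are all 1, so H_1 = Z.
  H_2: rank ker ∂_2 − rank ∂_3 = (5 − 5) − 0 = 0, and there is no ∂_3, so H_2 = 0.

H_0 = Z,  H_1 = Z,  H_2 = 0.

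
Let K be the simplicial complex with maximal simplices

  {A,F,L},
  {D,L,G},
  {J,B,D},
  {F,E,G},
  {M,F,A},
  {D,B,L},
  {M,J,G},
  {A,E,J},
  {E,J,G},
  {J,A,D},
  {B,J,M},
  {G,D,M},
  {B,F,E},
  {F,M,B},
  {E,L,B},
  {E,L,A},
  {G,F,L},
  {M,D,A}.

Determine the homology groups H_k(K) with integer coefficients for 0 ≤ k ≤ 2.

H_0 = Z,  H_1 = Z × Z/2,  H_2 = 0.

We work with the vertex ordering A < B < D < E < F < G < J < L < M. The simplices of K, each written with vertices in increasing order, are:

  0-simplices (9): A, B, D, E, F, G, J, L, M
  1-simplices (27): AD, AE, AF, AJ, AL, AM, BD, BE, BF, BJ, BL, BM, DG, DJ, DL, DM, EF, EG, EJ, EL, FG, FL, FM, GJ, GL, GM, JM
  2-simplices (18): ADJ, ADM, AEJ, AEL, AFL, AFM, BDJ, BDL, BEF, BEL, BFM, BJM, DGL, DGM, EFG, EGJ, FGL, GJM

Hence C_0 ≅ Z^9, C_1 ≅ Z^27, C_2 ≅ Z^18.

Boundary ∂_1: C_1 → C_0 sends each edge [p,q] (with p < q) to q − p. For instance
  ∂AJ = J − A.
The resulting 9×27 matrix has rank 8, and its Smith normal form has invariant factors (1,1,1,1,1,1,1,1).

The boundary map ∂_2: C_2 → C_1 sends each 2-simplex [p,q,r] to [q,r] − [p,r] + [p,q]. For instance
  ∂ADM = DM − AM + AD,
  ∂AFL = FL − AL + AF.
This gives a 27×18 integer matrix of rank 18; reducing to Smith normal form yields diagonal entries (1,1,1,1,1,1,1,1,1,1,1,1,1,1,1,1,1,2).

From H_k ≅ ker(∂_k) / im(∂_{k+1}) we obtain:

  H_0: rank C_0 − rank ∂_1 = 9 − 8 = 1, and the invariant factors of ∂_1 are all 1, so H_0 = Z.
  H_1: rank ker ∂_1 − rank ∂_2 = (27 − 8) − 18 = 1, and ∂_2 has invariant factor 2 > 1, so H_1 = Z × Z/2.
  H_2: rank ker ∂_2 − rank ∂_3 = (18 − 18) − 0 = 0, and there is no ∂_3, so H_2 = 0.

(K is a triangulation of the Klein bottle.)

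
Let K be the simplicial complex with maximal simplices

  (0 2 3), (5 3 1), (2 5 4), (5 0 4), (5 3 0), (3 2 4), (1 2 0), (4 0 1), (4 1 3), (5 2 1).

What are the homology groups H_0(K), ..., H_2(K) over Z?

H_0 ≅ Z,  H_1 ≅ Z/2,  H_2 = 0.

Order the vertices as 0 < 1 < 2 < 3 < 4 < 5. Listing each simplex with vertices in this order, K has dimension 2 with simplices:

  0-simplices (6): [0], [1], [2], [3], [4], [5]
  1-simplices (15): [0,1], [0,2], [0,3], [0,4], [0,5], [1,2], [1,3], [1,4], [1,5], [2,3], [2,4], [2,5], [3,4], [3,5], [4,5]
  2-simplices (10): [0,1,2], [0,1,4], [0,2,3], [0,3,5], [0,4,5], [1,2,5], [1,3,4], [1,3,5], [2,3,4], [2,4,5]

giving chain groups C_0 ≅ Z^6, C_1 ≅ Z^15, C_2 ≅ Z^10.

Boundary ∂_1: C_1 → C_0 is given by ∂[p,q] = [q] − [p]. For instance
  ∂[0,4] = [4] − [0].
This gives a 6×15 integer matrix of rank 5; reducing to Smith normal form yields diagonal entries (1,1,1,1,1).

Boundary ∂_2: C_2 → C_1 acts by ∂[p,q,r] = [q,r] − [p,r] + [p,q]. For instance
  ∂[0,1,2] = [1,2] − [0,2] + [0,1],
  ∂[2,4,5] = [4,5] − [2,5] + [2,4].
The resulting 15×10 matrix has rank 10, and its Smith normal form has invariant factors (1,1,1,1,1,1,1,1,1,2).

From H_k ≅ ker(∂_k) / im(∂_{k+1}) we obtain:

  H_0: rank C_0 − rank ∂_1 = 6 − 5 = 1, and the invariant factors of ∂_1 are all 1, so H_0 ≅ Z.
  H_1: rank ker ∂_1 − rank ∂_2 = (15 − 5) − 10 = 0, and ∂_2 has invariant factor 2 > 1, so H_1 ≅ Z/2.
  H_2: rank ker ∂_2 − rank ∂_3 = (10 − 10) − 0 = 0, and there is no ∂_3, so H_2 ≅ 0.

(K is a triangulation of the real projective plane RP^2.)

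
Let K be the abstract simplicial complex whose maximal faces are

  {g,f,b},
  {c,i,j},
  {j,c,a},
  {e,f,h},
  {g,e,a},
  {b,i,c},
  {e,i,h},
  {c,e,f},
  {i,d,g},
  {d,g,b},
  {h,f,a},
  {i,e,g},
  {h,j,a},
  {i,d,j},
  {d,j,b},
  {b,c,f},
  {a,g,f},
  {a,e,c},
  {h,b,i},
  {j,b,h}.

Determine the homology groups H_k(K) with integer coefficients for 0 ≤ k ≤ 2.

H_0 ≅ Z,  H_1 ≅ Z ⊕ Z_2,  H_2 = 0.

Take the total order a < b < c < d < e < f < g < h < i < j on the vertex set. Then K (dimension 2) consists of the simplices:

  0-simplices (10): a, b, c, d, e, f, g, h, i, j
  1-simplices (30): ac, ae, af, ag, ah, aj, bc, bd, bf, bg, bh, bi, bj, ce, cf, ci, cj, dg, di, dj, ef, eg, eh, ei, fg, fh, gi, hi, hj, ij
  2-simplices (20): ace, acj, aeg, afg, afh, ahj, bcf, bci, bdg, bdj, bfg, bhi, bhj, cef, cij, dgi, dij, efh, egi, ehi

Hence C_0 ≅ Z^10, C_1 ≅ Z^30, C_2 ≅ Z^20.

The boundary map ∂_1: C_1 → C_0 is given by ∂[p,q] = [q] − [p].
As a 10×30 matrix over Z this has rank 9, with invariant factors (1,1,1,1,1,1,1,1,1).

Boundary ∂_2: C_2 → C_1 maps a triangle to the signed sum of its edges. For instance
  ∂egi = gi − ei + eg,
  ∂cij = ij − cj + ci.
The 30×20 boundary matrix has rank 20 and Smith normal form diag(1,1,1,1,1,1,1,1,1,1,1,1,1,1,1,1,1,1,1,2).

Reading off H_k = ker ∂_k / im ∂_{k+1}:

  H_0: rank C_0 − rank ∂_1 = 10 − 9 = 1, and the invariant factors of ∂_1 are all 1, so H_0 ≅ Z.
  H_1: rank ker ∂_1 − rank ∂_2 = (30 − 9) − 20 = 1, and ∂_2 has invariant factor 2 > 1, so H_1 ≅ Z ⊕ Z_2.
  H_2: rank ker ∂_2 − rank ∂_3 = (20 − 20) − 0 = 0, and there is no ∂_3, so H_2 ≅ 0.

As a check, the Euler characteristic is 10 − 30 + 20 = 0, which agrees with 1 − 1 + 0 = 0.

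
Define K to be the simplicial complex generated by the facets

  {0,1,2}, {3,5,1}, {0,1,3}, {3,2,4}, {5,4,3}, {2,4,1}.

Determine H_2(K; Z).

We work with the vertex ordering 0 < 1 < 2 < 3 < 4 < 5. The simplices of K, each written with vertices in increasing order, are:

  0-simplices (6): [0], [1], [2], [3], [4], [5]
  1-simplices (12): [0,1], [0,2], [0,3], [1,2], [1,3], [1,4], [1,5], [2,3], [2,4], [3,4], [3,5], [4,5]
  2-simplices (6): [0,1,2], [0,1,3], [1,2,4], [1,3,5], [2,3,4], [3,4,5]

so the chain groups are C_0 ≅ Z^6, C_1 ≅ Z^12, C_2 ≅ Z^6.

Boundary ∂_1: C_1 → C_0 is given by ∂[p,q] = [q] − [p]. For instance
  ∂[3,4] = [4] − [3].
The resulting 6×12 matrix has rank 5, and its Smith normal form has invariant factors (1,1,1,1,1).

The boundary map ∂_2: C_2 → C_1 maps a triangle to the signed sum of its edges. For instance
  ∂[2,3,4] = [3,4] − [2,4] + [2,3],
  ∂[0,1,2] = [1,2] − [0,2] + [0,1].
This gives a 12×6 integer matrix of rank 6; reducing to Smith normal form yields diagonal entries (1,1,1,1,1,1).

Reading off H_k = ker ∂_k / im ∂_{k+1}:

  H_2: rank ker ∂_2 − rank ∂_3 = (6 − 6) − 0 = 0, and there is no ∂_3, so H_2 ≅ 0.

H_2 = 0.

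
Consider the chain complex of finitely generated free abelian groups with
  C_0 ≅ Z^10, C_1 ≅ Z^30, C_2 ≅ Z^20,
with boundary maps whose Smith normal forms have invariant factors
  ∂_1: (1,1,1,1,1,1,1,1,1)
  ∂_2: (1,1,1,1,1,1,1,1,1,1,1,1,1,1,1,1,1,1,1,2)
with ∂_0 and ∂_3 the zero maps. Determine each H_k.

H_0: b_0 = 10 − 0 − 9 = 1; torsion from ∂_1 factors > 1: none. So H_0 = Z.
H_1: b_1 = 30 − 9 − 20 = 1; torsion from ∂_2 factors > 1: [2]. So H_1 = Z ⊕ Z/2.
H_2: b_2 = 20 − 20 − 0 = 0; torsion from ∂_3 factors > 1: none. So H_2 = 0.

H_0 = Z,  H_1 = Z ⊕ Z/2,  H_2 = 0.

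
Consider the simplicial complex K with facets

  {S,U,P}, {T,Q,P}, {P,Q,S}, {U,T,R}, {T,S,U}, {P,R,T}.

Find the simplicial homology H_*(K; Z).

H_0 = Z,  H_1 = Z,  H_2 = 0.

Take the total order P < Q < R < S < T < U on the vertex set. Then K (dimension 2) consists of the simplices:

  0-simplices (6): P, Q, R, S, T, U
  1-simplices (12): PQ, PR, PS, PT, PU, QS, QT, RT, RU, ST, SU, TU
  2-simplices (6): PQS, PQT, PRT, PSU, RTU, STU

Hence C_0 ≅ Z^6, C_1 ≅ Z^12, C_2 ≅ Z^6.

The boundary map ∂_1: C_1 → C_0 maps an edge to its endpoints' difference, ∂[p,q] = q − p. For instance
  ∂QT = T − Q.
This gives a 6×12 integer matrix of rank 5; reducing to Smith normal form yields diagonal entries (1,1,1,1,1).

Boundary ∂_2: C_2 → C_1 acts by ∂[p,q,r] = [q,r] − [p,r] + [p,q]. For instance
  ∂PQS = QS − PS + PQ,
  ∂STU = TU − SU + ST.
The resulting 12×6 matrix has rank 6, and its Smith normal form has invariant factors (1,1,1,1,1,1).

Reading off H_k = ker ∂_k / im ∂_{k+1}:

  H_0: rank C_0 − rank ∂_1 = 6 − 5 = 1, and the invariant factors of ∂_1 are all 1, so H_0 ≅ Z.
  H_1: rank ker ∂_1 − rank ∂_2 = (12 − 5) − 6 = 1, and the invariant factors of ∂_2 are all 1, so H_1 ≅ Z.
  H_2: rank ker ∂_2 − rank ∂_3 = (6 − 6) − 0 = 0, and there is no ∂_3, so H_2 ≅ 0.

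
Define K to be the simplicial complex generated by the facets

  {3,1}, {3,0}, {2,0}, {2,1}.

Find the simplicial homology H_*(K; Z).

H_0 = Z,  H_1 = Z.

We work with the vertex ordering 0 < 1 < 2 < 3. The simplices of K, each written with vertices in increasing order, are:

  0-simplices (4): [0], [1], [2], [3]
  1-simplices (4): [0,2], [0,3], [1,2], [1,3]

giving chain groups C_0 ≅ Z^4, C_1 ≅ Z^4.

The boundary map ∂_1: C_1 → C_0 is given by ∂[p,q] = [q] − [p]. For instance
  ∂[0,2] = [2] − [0].
The resulting 4×4 matrix has rank 3, and its Smith normal form has invariant factors (1,1,1).

Reading off H_k = ker ∂_k / im ∂_{k+1}:

  H_0: rank C_0 − rank ∂_1 = 4 − 3 = 1, and the invariant factors of ∂_1 are all 1, so H_0 = Z.
  H_1: rank ker ∂_1 − rank ∂_2 = (4 − 3) − 0 = 1, and there is no ∂_2, so H_1 = Z.

As a check, the Euler characteristic is 4 − 4 = 0, which agrees with 1 − 1 = 0.
(K is a triangulation of the circle S^1.)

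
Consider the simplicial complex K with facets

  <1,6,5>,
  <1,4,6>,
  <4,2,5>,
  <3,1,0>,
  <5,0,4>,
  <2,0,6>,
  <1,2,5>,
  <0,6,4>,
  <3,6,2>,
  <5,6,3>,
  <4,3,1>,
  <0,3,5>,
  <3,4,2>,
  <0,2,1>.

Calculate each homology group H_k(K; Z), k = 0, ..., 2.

K has 7 vertices, 21 edges, 14 triangles.
rank ∂_0 = 0, rank ∂_1 = 6 ⇒ b_0 = 7 − 0 − 6 = 1; all invariant factors of ∂_1 are 1 so no torsion. So H_0 ≅ Z.
rank ∂_1 = 6, rank ∂_2 = 13 ⇒ b_1 = 21 − 6 − 13 = 2; all invariant factors of ∂_2 are 1 so no torsion. So H_1 ≅ Z^2.
rank ∂_2 = 13, rank ∂_3 = 0 ⇒ b_2 = 14 − 13 − 0 = 1. So H_2 ≅ Z.

H_0 ≅ Z,  H_1 ≅ Z^2,  H_2 ≅ Z.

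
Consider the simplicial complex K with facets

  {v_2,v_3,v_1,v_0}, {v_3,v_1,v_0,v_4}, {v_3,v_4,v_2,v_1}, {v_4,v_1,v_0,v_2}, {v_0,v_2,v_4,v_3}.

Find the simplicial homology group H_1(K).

H_1 ≅ 0.

K has 5 vertices, 10 edges, 10 triangles, 5 3-simplices.
rank ∂_1 = 4, rank ∂_2 = 6 ⇒ b_1 = 10 − 4 − 6 = 0; all invariant factors of ∂_2 are 1 so no torsion. So H_1 ≅ 0.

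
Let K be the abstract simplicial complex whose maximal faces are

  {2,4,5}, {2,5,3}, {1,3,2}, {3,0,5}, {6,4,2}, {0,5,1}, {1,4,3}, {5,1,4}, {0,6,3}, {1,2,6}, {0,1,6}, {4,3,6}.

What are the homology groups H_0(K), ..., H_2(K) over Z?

H_0 = Z,  H_1 = Z/2,  H_2 = 0.

Order the vertices as 0 < 1 < 2 < 3 < 4 < 5 < 6. Listing each simplex with vertices in this order, K has dimension 2 with simplices:

  0-simplices (7): [0], [1], [2], [3], [4], [5], [6]
  1-simplices (18): [0,1], [0,3], [0,5], [0,6], [1,2], [1,3], [1,4], [1,5], [1,6], [2,3], [2,4], [2,5], [2,6], [3,4], [3,5], [3,6], [4,5], [4,6]
  2-simplices (12): [0,1,5], [0,1,6], [0,3,5], [0,3,6], [1,2,3], [1,2,6], [1,3,4], [1,4,5], [2,3,5], [2,4,5], [2,4,6], [3,4,6]

giving chain groups C_0 ≅ Z^7, C_1 ≅ Z^18, C_2 ≅ Z^12.

The boundary map ∂_1: C_1 → C_0 sends each edge [p,q] (with p < q) to q − p.
As a 7×18 matrix over Z this has rank 6, with invariant factors (1,1,1,1,1,1).

The boundary map ∂_2: C_2 → C_1 acts by ∂[p,q,r] = [q,r] − [p,r] + [p,q]. For instance
  ∂[1,4,5] = [4,5] − [1,5] + [1,4],
  ∂[1,2,3] = [2,3] − [1,3] + [1,2].
The resulting 18×12 matrix has rank 12, and its Smith normal form has invariant factors (1,1,1,1,1,1,1,1,1,1,1,2).

From H_k ≅ ker(∂_k) / im(∂_{k+1}) we obtain:

  H_0: rank C_0 − rank ∂_1 = 7 − 6 = 1, and the invariant factors of ∂_1 are all 1, so H_0 ≅ Z.
  H_1: rank ker ∂_1 − rank ∂_2 = (18 − 6) − 12 = 0, and ∂_2 has invariant factor 2 > 1, so H_1 ≅ Z/2.
  H_2: rank ker ∂_2 − rank ∂_3 = (12 − 12) − 0 = 0, and there is no ∂_3, so H_2 ≅ 0.

(K is a triangulation of the real projective plane RP^2.)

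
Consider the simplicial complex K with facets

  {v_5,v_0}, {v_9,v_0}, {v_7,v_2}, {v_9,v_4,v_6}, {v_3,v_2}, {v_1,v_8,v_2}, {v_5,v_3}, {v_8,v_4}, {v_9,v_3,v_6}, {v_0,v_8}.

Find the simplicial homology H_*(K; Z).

We work with the vertex ordering v_0 < v_1 < v_2 < v_3 < v_4 < v_5 < v_6 < v_7 < v_8 < v_9. The simplices of K, each written with vertices in increasing order, are:

  0-simplices (10): [v_0], [v_1], [v_2], [v_3], [v_4], [v_5], [v_6], [v_7], [v_8], [v_9]
  1-simplices (15): (15 of them)
  2-simplices (3): [v_1,v_2,v_8], [v_3,v_6,v_9], [v_4,v_6,v_9]

Hence C_0 ≅ Z^10, C_1 ≅ Z^15, C_2 ≅ Z^3.

The boundary map ∂_1: C_1 → C_0 sends each edge [p,q] (with p < q) to q − p. For instance
  ∂[v_3,v_5] = [v_5] − [v_3].
This gives a 10×15 integer matrix of rank 9; reducing to Smith normal form yields diagonal entries (1,1,1,1,1,1,1,1,1).

The boundary map ∂_2: C_2 → C_1 maps a triangle to the signed sum of its edges. For instance
  ∂[v_3,v_6,v_9] = [v_6,v_9] − [v_3,v_9] + [v_3,v_6],
  ∂[v_1,v_2,v_8] = [v_2,v_8] − [v_1,v_8] + [v_1,v_2].
The 15×3 boundary matrix has rank 3 and Smith normal form diag(1,1,1).

Reading off H_k = ker ∂_k / im ∂_{k+1}:

  H_0: rank C_0 − rank ∂_1 = 10 − 9 = 1, and the invariant factors of ∂_1 are all 1, so H_0 ≅ Z.
  H_1: rank ker ∂_1 − rank ∂_2 = (15 − 9) − 3 = 3, and the invariant factors of ∂_2 are all 1, so H_1 ≅ Z^3.
  H_2: rank ker ∂_2 − rank ∂_3 = (3 − 3) − 0 = 0, and there is no ∂_3, so H_2 ≅ 0.

H_0 = Z,  H_1 = Z^3,  H_2 = 0.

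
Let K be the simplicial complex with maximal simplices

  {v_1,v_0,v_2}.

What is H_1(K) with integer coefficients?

Fix the vertex order v_0 < v_1 < v_2 and write every simplex with vertices in increasing order. Then dim K = 2 and the simplices of K are:

  0-simplices (3): [v_0], [v_1], [v_2]
  1-simplices (3): [v_0,v_1], [v_0,v_2], [v_1,v_2]
  2-simplices (1): [v_0,v_1,v_2]

Hence C_0 ≅ Z^3, C_1 ≅ Z^3, C_2 ≅ Z^1.

Boundary ∂_1: C_1 → C_0 is given by ∂[p,q] = [q] − [p].
The 3×3 boundary matrix has rank 2 and Smith normal form diag(1,1).

The boundary map ∂_2: C_2 → C_1 sends each 2-simplex [p,q,r] to [q,r] − [p,r] + [p,q]. For instance
  ∂[v_0,v_1,v_2] = [v_1,v_2] − [v_0,v_2] + [v_0,v_1].
The resulting 3×1 matrix has rank 1, and its Smith normal form has invariant factors (1).

From H_k ≅ ker(∂_k) / im(∂_{k+1}) we obtain:

  H_1: rank ker ∂_1 − rank ∂_2 = (3 − 2) − 1 = 0, and the invariant factors of ∂_2 are all 1, so H_1 ≅ 0.

H_1 = 0.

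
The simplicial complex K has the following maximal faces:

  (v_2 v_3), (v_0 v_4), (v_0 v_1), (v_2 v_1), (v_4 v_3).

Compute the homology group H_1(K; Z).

H_1 ≅ Z.

Take the total order v_0 < v_1 < v_2 < v_3 < v_4 on the vertex set. Then K (dimension 1) consists of the simplices:

  0-simplices (5): [v_0], [v_1], [v_2], [v_3], [v_4]
  1-simplices (5): [v_0,v_1], [v_0,v_4], [v_1,v_2], [v_2,v_3], [v_3,v_4]

giving chain groups C_0 ≅ Z^5, C_1 ≅ Z^5.

The boundary map ∂_1: C_1 → C_0 sends each edge [p,q] (with p < q) to q − p.
The resulting 5×5 matrix has rank 4, and its Smith normal form has invariant factors (1,1,1,1).

Now H_k = ker ∂_k / im ∂_{k+1}, so:

  H_1: rank ker ∂_1 − rank ∂_2 = (5 − 4) − 0 = 1, and there is no ∂_2, so H_1 ≅ Z.

(K is a triangulation of the circle S^1.)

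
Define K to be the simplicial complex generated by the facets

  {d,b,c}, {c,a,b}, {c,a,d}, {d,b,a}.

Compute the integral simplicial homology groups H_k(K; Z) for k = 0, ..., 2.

We work with the vertex ordering a < b < c < d. The simplices of K, each written with vertices in increasing order, are:

  0-simplices (4): a, b, c, d
  1-simplices (6): ab, ac, ad, bc, bd, cd
  2-simplices (4): abc, abd, acd, bcd

giving chain groups C_0 ≅ Z^4, C_1 ≅ Z^6, C_2 ≅ Z^4.

∂_1: C_1 → C_0 is given by ∂[p,q] = [q] − [p].
The 4×6 boundary matrix has rank 3 and Smith normal form diag(1,1,1).

The boundary map ∂_2: C_2 → C_1 sends each 2-simplex [p,q,r] to [q,r] − [p,r] + [p,q]. For instance
  ∂acd = cd − ad + ac,
  ∂abc = bc − ac + ab.
The resulting 6×4 matrix has rank 3, and its Smith normal form has invariant factors (1,1,1).

From H_k ≅ ker(∂_k) / im(∂_{k+1}) we obtain:

  H_0: rank C_0 − rank ∂_1 = 4 − 3 = 1, and the invariant factors of ∂_1 are all 1, so H_0 ≅ Z.
  H_1: rank ker ∂_1 − rank ∂_2 = (6 − 3) − 3 = 0, and the invariant factors of ∂_2 are all 1, so H_1 ≅ 0.
  H_2: rank ker ∂_2 − rank ∂_3 = (4 − 3) − 0 = 1, and there is no ∂_3, so H_2 ≅ Z.

(K is a triangulation of the 2-sphere S^2.)

H_0 ≅ Z,  H_1 = 0,  H_2 ≅ Z.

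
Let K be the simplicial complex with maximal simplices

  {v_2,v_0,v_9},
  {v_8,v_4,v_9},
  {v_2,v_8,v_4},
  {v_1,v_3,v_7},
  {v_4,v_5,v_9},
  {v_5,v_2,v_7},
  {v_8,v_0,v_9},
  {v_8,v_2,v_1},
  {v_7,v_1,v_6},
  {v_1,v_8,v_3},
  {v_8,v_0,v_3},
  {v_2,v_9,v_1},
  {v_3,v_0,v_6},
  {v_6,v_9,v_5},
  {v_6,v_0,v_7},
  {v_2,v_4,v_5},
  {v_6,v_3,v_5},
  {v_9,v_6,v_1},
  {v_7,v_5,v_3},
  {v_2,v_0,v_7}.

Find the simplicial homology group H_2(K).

Fix the vertex order v_0 < v_1 < v_2 < v_3 < v_4 < v_5 < v_6 < v_7 < v_8 < v_9 and write every simplex with vertices in increasing order. Then dim K = 2 and the simplices of K are:

  0-simplices (10): [v_0], [v_1], [v_2], [v_3], [v_4], [v_5], [v_6], [v_7], [v_8], [v_9]
  1-simplices (30): (30 of them)
  2-simplices (20): (20 of them)

so the chain groups are C_0 ≅ Z^10, C_1 ≅ Z^30, C_2 ≅ Z^20.

∂_1: C_1 → C_0 is given by ∂[p,q] = [q] − [p].
This gives a 10×30 integer matrix of rank 9; reducing to Smith normal form yields diagonal entries (1,1,1,1,1,1,1,1,1).

Boundary ∂_2: C_2 → C_1 sends each 2-simplex [p,q,r] to [q,r] − [p,r] + [p,q]. For instance
  ∂[v_1,v_2,v_8] = [v_2,v_8] − [v_1,v_8] + [v_1,v_2],
  ∂[v_4,v_5,v_9] = [v_5,v_9] − [v_4,v_9] + [v_4,v_5].
The 30×20 boundary matrix has rank 20 and Smith normal form diag(1,1,1,1,1,1,1,1,1,1,1,1,1,1,1,1,1,1,1,2).

Now H_k = ker ∂_k / im ∂_{k+1}, so:

  H_2: rank ker ∂_2 − rank ∂_3 = (20 − 20) − 0 = 0, and there is no ∂_3, so H_2 ≅ 0.

H_2 ≅ 0.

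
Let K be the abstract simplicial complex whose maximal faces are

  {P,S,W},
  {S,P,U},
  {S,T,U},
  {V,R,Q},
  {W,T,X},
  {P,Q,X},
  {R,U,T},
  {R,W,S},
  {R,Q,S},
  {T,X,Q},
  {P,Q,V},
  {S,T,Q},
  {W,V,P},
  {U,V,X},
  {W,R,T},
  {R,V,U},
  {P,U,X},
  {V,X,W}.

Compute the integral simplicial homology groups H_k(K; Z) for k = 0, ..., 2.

H_0 = Z,  H_1 = Z ⊕ Z/2Z,  H_2 = 0.

Fix the vertex order P < Q < R < S < T < U < V < W < X and write every simplex with vertices in increasing order. Then dim K = 2 and the simplices of K are:

  0-simplices (9): P, Q, R, S, T, U, V, W, X
  1-simplices (27): PQ, PS, PU, PV, PW, PX, QR, QS, QT, QV, QX, RS, RT, RU, RV, RW, ST, SU, SW, TU, TW, TX, UV, UX, VW, VX, WX
  2-simplices (18): PQV, PQX, PSU, PSW, PUX, PVW, QRS, QRV, QST, QTX, RSW, RTU, RTW, RUV, STU, TWX, UVX, VWX

giving chain groups C_0 ≅ Z^9, C_1 ≅ Z^27, C_2 ≅ Z^18.

∂_1: C_1 → C_0 is given by ∂[p,q] = [q] − [p]. For instance
  ∂UV = V − U.
As a 9×27 matrix over Z this has rank 8, with invariant factors (1,1,1,1,1,1,1,1).

The boundary map ∂_2: C_2 → C_1 maps a triangle to the signed sum of its edges. For instance
  ∂VWX = WX − VX + VW,
  ∂STU = TU − SU + ST.
The resulting 27×18 matrix has rank 18, and its Smith normal form has invariant factors (1,1,1,1,1,1,1,1,1,1,1,1,1,1,1,1,1,2).

Reading off H_k = ker ∂_k / im ∂_{k+1}:

  H_0: rank C_0 − rank ∂_1 = 9 − 8 = 1, and the invariant factors of ∂_1 are all 1, so H_0 = Z.
  H_1: rank ker ∂_1 − rank ∂_2 = (27 − 8) − 18 = 1, and ∂_2 has invariant factor 2 > 1, so H_1 = Z ⊕ Z/2Z.
  H_2: rank ker ∂_2 − rank ∂_3 = (18 − 18) − 0 = 0, and there is no ∂_3, so H_2 = 0.

As a check, the Euler characteristic is 9 − 27 + 18 = 0, which agrees with 1 − 1 + 0 = 0.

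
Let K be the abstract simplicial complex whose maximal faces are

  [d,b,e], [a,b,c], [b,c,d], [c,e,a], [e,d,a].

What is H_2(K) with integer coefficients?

H_2 ≅ 0.

K has 5 vertices, 10 edges, 5 triangles.
rank ∂_2 = 5, rank ∂_3 = 0 ⇒ b_2 = 5 − 5 − 0 = 0. So H_2 ≅ 0.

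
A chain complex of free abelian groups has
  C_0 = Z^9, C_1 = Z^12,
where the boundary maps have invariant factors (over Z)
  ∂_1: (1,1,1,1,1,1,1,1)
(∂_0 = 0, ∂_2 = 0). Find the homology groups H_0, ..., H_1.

H_0 ≅ Z,  H_1 ≅ Z^4.

H_0: b_0 = 9 − 0 − 8 = 1; torsion from ∂_1 factors > 1: none. So H_0 ≅ Z.
H_1: b_1 = 12 − 8 − 0 = 4; torsion from ∂_2 factors > 1: none. So H_1 ≅ Z^4.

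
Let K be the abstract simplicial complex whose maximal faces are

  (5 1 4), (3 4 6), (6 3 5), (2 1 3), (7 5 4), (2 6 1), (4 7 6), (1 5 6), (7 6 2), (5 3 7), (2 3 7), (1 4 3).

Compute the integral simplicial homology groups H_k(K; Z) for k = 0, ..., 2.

H_0 ≅ Z,  H_1 ≅ Z/2,  H_2 = 0.

Fix the vertex order 1 < 2 < 3 < 4 < 5 < 6 < 7 and write every simplex with vertices in increasing order. Then dim K = 2 and the simplices of K are:

  0-simplices (7): [1], [2], [3], [4], [5], [6], [7]
  1-simplices (18): [1,2], [1,3], [1,4], [1,5], [1,6], [2,3], [2,6], [2,7], [3,4], [3,5], [3,6], [3,7], [4,5], [4,6], [4,7], [5,6], [5,7], [6,7]
  2-simplices (12): [1,2,3], [1,2,6], [1,3,4], [1,4,5], [1,5,6], [2,3,7], [2,6,7], [3,4,6], [3,5,6], [3,5,7], [4,5,7], [4,6,7]

giving chain groups C_0 ≅ Z^7, C_1 ≅ Z^18, C_2 ≅ Z^12.

The boundary map ∂_1: C_1 → C_0 is given by ∂[p,q] = [q] − [p].
The resulting 7×18 matrix has rank 6, and its Smith normal form has invariant factors (1,1,1,1,1,1).

The boundary map ∂_2: C_2 → C_1 sends each 2-simplex [p,q,r] to [q,r] − [p,r] + [p,q]. For instance
  ∂[3,5,7] = [5,7] − [3,7] + [3,5],
  ∂[1,2,3] = [2,3] − [1,3] + [1,2].
The 18×12 boundary matrix has rank 12 and Smith normal form diag(1,1,1,1,1,1,1,1,1,1,1,2).

From H_k ≅ ker(∂_k) / im(∂_{k+1}) we obtain:

  H_0: rank C_0 − rank ∂_1 = 7 − 6 = 1, and the invariant factors of ∂_1 are all 1, so H_0 = Z.
  H_1: rank ker ∂_1 − rank ∂_2 = (18 − 6) − 12 = 0, and ∂_2 has invariant factor 2 > 1, so H_1 = Z/2.
  H_2: rank ker ∂_2 − rank ∂_3 = (12 − 12) − 0 = 0, and there is no ∂_3, so H_2 = 0.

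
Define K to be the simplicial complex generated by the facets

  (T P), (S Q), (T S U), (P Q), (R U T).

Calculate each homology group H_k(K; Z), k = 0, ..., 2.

Take the total order P < Q < R < S < T < U on the vertex set. Then K (dimension 2) consists of the simplices:

  0-simplices (6): P, Q, R, S, T, U
  1-simplices (8): PQ, PT, QS, RT, RU, ST, SU, TU
  2-simplices (2): RTU, STU

giving chain groups C_0 ≅ Z^6, C_1 ≅ Z^8, C_2 ≅ Z^2.

∂_1: C_1 → C_0 is given by ∂[p,q] = [q] − [p].
As a 6×8 matrix over Z this has rank 5, with invariant factors (1,1,1,1,1).

∂_2: C_2 → C_1 acts by ∂[p,q,r] = [q,r] − [p,r] + [p,q]. For instance
  ∂RTU = TU − RU + RT,
  ∂STU = TU − SU + ST.
As a 8×2 matrix over Z this has rank 2, with invariant factors (1,1).

Reading off H_k = ker ∂_k / im ∂_{k+1}:

  H_0: rank C_0 − rank ∂_1 = 6 − 5 = 1, and the invariant factors of ∂_1 are all 1, so H_0 = Z.
  H_1: rank ker ∂_1 − rank ∂_2 = (8 − 5) − 2 = 1, and the invariant factors of ∂_2 are all 1, so H_1 = Z.
  H_2: rank ker ∂_2 − rank ∂_3 = (2 − 2) − 0 = 0, and there is no ∂_3, so H_2 = 0.

H_0 = Z,  H_1 = Z,  H_2 = 0.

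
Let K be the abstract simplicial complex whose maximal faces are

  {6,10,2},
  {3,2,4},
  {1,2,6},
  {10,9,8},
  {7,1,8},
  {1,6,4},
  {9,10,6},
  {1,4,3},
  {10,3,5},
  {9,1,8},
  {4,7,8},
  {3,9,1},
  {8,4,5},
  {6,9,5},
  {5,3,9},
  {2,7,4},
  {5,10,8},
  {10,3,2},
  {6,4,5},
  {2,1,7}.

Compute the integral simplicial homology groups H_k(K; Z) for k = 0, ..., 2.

Order the vertices as 1 < 2 < 3 < 4 < 5 < 6 < 7 < 8 < 9 < 10. Listing each simplex with vertices in this order, K has dimension 2 with simplices:

  0-simplices (10): [1], [2], [3], [4], [5], [6], [7], [8], [9], [10]
  1-simplices (30): (30 of them)
  2-simplices (20): (20 of them)

giving chain groups C_0 ≅ Z^10, C_1 ≅ Z^30, C_2 ≅ Z^20.

∂_1: C_1 → C_0 is given by ∂[p,q] = [q] − [p].
The resulting 10×30 matrix has rank 9, and its Smith normal form has invariant factors (1,1,1,1,1,1,1,1,1).

Boundary ∂_2: C_2 → C_1 acts by ∂[p,q,r] = [q,r] − [p,r] + [p,q]. For instance
  ∂[2,6,10] = [6,10] − [2,10] + [2,6],
  ∂[4,5,8] = [5,8] − [4,8] + [4,5].
The resulting 30×20 matrix has rank 20, and its Smith normal form has invariant factors (1,1,1,1,1,1,1,1,1,1,1,1,1,1,1,1,1,1,1,2).

Computing H_k = (kernel of ∂_k) / (image of ∂_{k+1}):

  H_0: rank C_0 − rank ∂_1 = 10 − 9 = 1, and the invariant factors of ∂_1 are all 1, so H_0 ≅ Z.
  H_1: rank ker ∂_1 − rank ∂_2 = (30 − 9) − 20 = 1, and ∂_2 has invariant factor 2 > 1, so H_1 ≅ Z ⊕ Z/2Z.
  H_2: rank ker ∂_2 − rank ∂_3 = (20 − 20) − 0 = 0, and there is no ∂_3, so H_2 ≅ 0.

As a check, the Euler characteristic is 10 − 30 + 20 = 0, which agrees with 1 − 1 + 0 = 0.
(K is a triangulation of the Klein bottle.)

H_0 ≅ Z,  H_1 ≅ Z ⊕ Z/2Z,  H_2 = 0.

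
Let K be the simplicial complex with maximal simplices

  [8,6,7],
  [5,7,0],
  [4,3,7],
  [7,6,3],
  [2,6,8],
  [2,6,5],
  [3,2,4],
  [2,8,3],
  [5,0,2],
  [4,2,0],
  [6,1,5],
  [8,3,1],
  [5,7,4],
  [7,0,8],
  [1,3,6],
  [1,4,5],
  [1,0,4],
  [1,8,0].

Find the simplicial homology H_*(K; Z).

Take the total order 0 < 1 < 2 < 3 < 4 < 5 < 6 < 7 < 8 on the vertex set. Then K (dimension 2) consists of the simplices:

  0-simplices (9): [0], [1], [2], [3], [4], [5], [6], [7], [8]
  1-simplices (27): (27 of them)
  2-simplices (18): [0,1,4], [0,1,8], [0,2,4], [0,2,5], [0,5,7], [0,7,8], [1,3,6], [1,3,8], [1,4,5], [1,5,6], [2,3,4], [2,3,8], [2,5,6], [2,6,8], [3,4,7], [3,6,7], [4,5,7], [6,7,8]

giving chain groups C_0 ≅ Z^9, C_1 ≅ Z^27, C_2 ≅ Z^18.

Boundary ∂_1: C_1 → C_0 is given by ∂[p,q] = [q] − [p].
As a 9×27 matrix over Z this has rank 8, with invariant factors (1,1,1,1,1,1,1,1).

∂_2: C_2 → C_1 maps a triangle to the signed sum of its edges. For instance
  ∂[0,2,5] = [2,5] − [0,5] + [0,2],
  ∂[2,3,4] = [3,4] − [2,4] + [2,3].
As a 27×18 matrix over Z this has rank 18, with invariant factors (1,1,1,1,1,1,1,1,1,1,1,1,1,1,1,1,1,2).

Computing H_k = (kernel of ∂_k) / (image of ∂_{k+1}):

  H_0: rank C_0 − rank ∂_1 = 9 − 8 = 1, and the invariant factors of ∂_1 are all 1, so H_0 ≅ Z.
  H_1: rank ker ∂_1 − rank ∂_2 = (27 − 8) − 18 = 1, and ∂_2 has invariant factor 2 > 1, so H_1 ≅ Z ⊕ Z/2.
  H_2: rank ker ∂_2 − rank ∂_3 = (18 − 18) − 0 = 0, and there is no ∂_3, so H_2 ≅ 0.

(K is a triangulation of the Klein bottle.)

H_0 = Z,  H_1 = Z ⊕ Z/2,  H_2 = 0.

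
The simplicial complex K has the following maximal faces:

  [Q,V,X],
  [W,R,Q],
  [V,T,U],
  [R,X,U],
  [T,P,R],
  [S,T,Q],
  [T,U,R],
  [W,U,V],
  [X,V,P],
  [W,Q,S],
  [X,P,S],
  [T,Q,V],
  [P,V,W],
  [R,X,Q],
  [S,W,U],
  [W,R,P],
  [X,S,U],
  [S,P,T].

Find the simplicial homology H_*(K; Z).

Take the total order P < Q < R < S < T < U < V < W < X on the vertex set. Then K (dimension 2) consists of the simplices:

  0-simplices (9): P, Q, R, S, T, U, V, W, X
  1-simplices (27): PR, PS, PT, PV, PW, PX, QR, QS, QT, QV, QW, QX, RT, RU, RW, RX, ST, SU, SW, SX, TU, TV, UV, UW, UX, VW, VX
  2-simplices (18): PRT, PRW, PST, PSX, PVW, PVX, QRW, QRX, QST, QSW, QTV, QVX, RTU, RUX, SUW, SUX, TUV, UVW

so the chain groups are C_0 ≅ Z^9, C_1 ≅ Z^27, C_2 ≅ Z^18.

∂_1: C_1 → C_0 sends each edge [p,q] (with p < q) to q − p.
The resulting 9×27 matrix has rank 8, and its Smith normal form has invariant factors (1,1,1,1,1,1,1,1).

∂_2: C_2 → C_1 acts by ∂[p,q,r] = [q,r] − [p,r] + [p,q]. For instance
  ∂UVW = VW − UW + UV,
  ∂PST = ST − PT + PS.
As a 27×18 matrix over Z this has rank 17, with invariant factors (1,1,1,1,1,1,1,1,1,1,1,1,1,1,1,1,1).

Now H_k = ker ∂_k / im ∂_{k+1}, so:

  H_0: rank C_0 − rank ∂_1 = 9 − 8 = 1, and the invariant factors of ∂_1 are all 1, so H_0 ≅ Z.
  H_1: rank ker ∂_1 − rank ∂_2 = (27 − 8) − 17 = 2, and the invariant factors of ∂_2 are all 1, so H_1 ≅ Z^2.
  H_2: rank ker ∂_2 − rank ∂_3 = (18 − 17) − 0 = 1, and there is no ∂_3, so H_2 ≅ Z.

As a check, the Euler characteristic is 9 − 27 + 18 = 0, which agrees with 1 − 2 + 1 = 0.

H_0 = Z,  H_1 = Z^2,  H_2 = Z.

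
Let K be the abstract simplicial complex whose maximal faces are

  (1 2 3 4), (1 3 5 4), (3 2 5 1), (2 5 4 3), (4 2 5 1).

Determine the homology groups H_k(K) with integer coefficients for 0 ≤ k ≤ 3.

Fix the vertex order 1 < 2 < 3 < 4 < 5 and write every simplex with vertices in increasing order. Then dim K = 3 and the simplices of K are:

  0-simplices (5): [1], [2], [3], [4], [5]
  1-simplices (10): [1,2], [1,3], [1,4], [1,5], [2,3], [2,4], [2,5], [3,4], [3,5], [4,5]
  2-simplices (10): [1,2,3], [1,2,4], [1,2,5], [1,3,4], [1,3,5], [1,4,5], [2,3,4], [2,3,5], [2,4,5], [3,4,5]
  3-simplices (5): [1,2,3,4], [1,2,3,5], [1,2,4,5], [1,3,4,5], [2,3,4,5]

so the chain groups are C_0 ≅ Z^5, C_1 ≅ Z^10, C_2 ≅ Z^10, C_3 ≅ Z^5.

The boundary map ∂_1: C_1 → C_0 is given by ∂[p,q] = [q] − [p]. For instance
  ∂[2,3] = [3] − [2].
The 5×10 boundary matrix has rank 4 and Smith normal form diag(1,1,1,1).

Boundary ∂_2: C_2 → C_1 sends each 2-simplex [p,q,r] to [q,r] − [p,r] + [p,q]. For instance
  ∂[1,2,3] = [2,3] − [1,3] + [1,2],
  ∂[1,2,5] = [2,5] − [1,5] + [1,2].
As a 10×10 matrix over Z this has rank 6, with invariant factors (1,1,1,1,1,1).

∂_3: C_3 → C_2 sends each 3-simplex σ to the alternating sum Σ_i (−1)^i (σ with its i-th vertex removed). For instance
  ∂[1,2,3,5] = [2,3,5] − [1,3,5] + [1,2,5] − [1,2,3],
  ∂[1,3,4,5] = [3,4,5] − [1,4,5] + [1,3,5] − [1,3,4].
As a 10×5 matrix over Z this has rank 4, with invariant factors (1,1,1,1).

Now H_k = ker ∂_k / im ∂_{k+1}, so:

  H_0: rank C_0 − rank ∂_1 = 5 − 4 = 1, and the invariant factors of ∂_1 are all 1, so H_0 = Z.
  H_1: rank ker ∂_1 − rank ∂_2 = (10 − 4) − 6 = 0, and the invariant factors of ∂_2 are all 1, so H_1 = 0.
  H_2: rank ker ∂_2 − rank ∂_3 = (10 − 6) − 4 = 0, and the invariant factors of ∂_3 are all 1, so H_2 = 0.
  H_3: rank ker ∂_3 − rank ∂_4 = (5 − 4) − 0 = 1, and there is no ∂_4, so H_3 = Z.

(K is a triangulation of the 3-sphere S^3.)

H_0 ≅ Z,  H_1 = 0,  H_2 = 0,  H_3 ≅ Z.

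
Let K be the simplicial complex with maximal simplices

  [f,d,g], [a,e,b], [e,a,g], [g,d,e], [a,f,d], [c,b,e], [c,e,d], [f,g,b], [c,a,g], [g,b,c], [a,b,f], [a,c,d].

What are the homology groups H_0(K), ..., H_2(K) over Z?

Order the vertices as a < b < c < d < e < f < g. Listing each simplex with vertices in this order, K has dimension 2 with simplices:

  0-simplices (7): a, b, c, d, e, f, g
  1-simplices (18): ab, ac, ad, ae, af, ag, bc, be, bf, bg, cd, ce, cg, de, df, dg, eg, fg
  2-simplices (12): abe, abf, acd, acg, adf, aeg, bce, bcg, bfg, cde, deg, dfg

Hence C_0 ≅ Z^7, C_1 ≅ Z^18, C_2 ≅ Z^12.

∂_1: C_1 → C_0 sends each edge [p,q] (with p < q) to q − p. For instance
  ∂ad = d − a.
As a 7×18 matrix over Z this has rank 6, with invariant factors (1,1,1,1,1,1).

Boundary ∂_2: C_2 → C_1 sends each 2-simplex [p,q,r] to [q,r] − [p,r] + [p,q]. For instance
  ∂abf = bf − af + ab,
  ∂deg = eg − dg + de.
The 18×12 boundary matrix has rank 12 and Smith normal form diag(1,1,1,1,1,1,1,1,1,1,1,2).

Reading off H_k = ker ∂_k / im ∂_{k+1}:

  H_0: rank C_0 − rank ∂_1 = 7 − 6 = 1, and the invariant factors of ∂_1 are all 1, so H_0 = Z.
  H_1: rank ker ∂_1 − rank ∂_2 = (18 − 6) − 12 = 0, and ∂_2 has invariant factor 2 > 1, so H_1 = Z/2Z.
  H_2: rank ker ∂_2 − rank ∂_3 = (12 − 12) − 0 = 0, and there is no ∂_3, so H_2 = 0.

As a check, the Euler characteristic is 7 − 18 + 12 = 1, which agrees with 1 − 0 + 0 = 1.

H_0 = Z,  H_1 = Z/2Z,  H_2 = 0.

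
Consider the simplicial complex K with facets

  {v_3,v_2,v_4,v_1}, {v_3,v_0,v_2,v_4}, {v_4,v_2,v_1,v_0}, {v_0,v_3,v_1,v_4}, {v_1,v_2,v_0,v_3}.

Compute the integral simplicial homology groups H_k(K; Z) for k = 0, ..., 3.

H_0 ≅ Z,  H_1 = 0,  H_2 = 0,  H_3 ≅ Z.

We work with the vertex ordering v_0 < v_1 < v_2 < v_3 < v_4. The simplices of K, each written with vertices in increasing order, are:

  0-simplices (5): [v_0], [v_1], [v_2], [v_3], [v_4]
  1-simplices (10): [v_0,v_1], [v_0,v_2], [v_0,v_3], [v_0,v_4], [v_1,v_2], [v_1,v_3], [v_1,v_4], [v_2,v_3], [v_2,v_4], [v_3,v_4]
  2-simplices (10): [v_0,v_1,v_2], [v_0,v_1,v_3], [v_0,v_1,v_4], [v_0,v_2,v_3], [v_0,v_2,v_4], [v_0,v_3,v_4], [v_1,v_2,v_3], [v_1,v_2,v_4], [v_1,v_3,v_4], [v_2,v_3,v_4]
  3-simplices (5): [v_0,v_1,v_2,v_3], [v_0,v_1,v_2,v_4], [v_0,v_1,v_3,v_4], [v_0,v_2,v_3,v_4], [v_1,v_2,v_3,v_4]

giving chain groups C_0 ≅ Z^5, C_1 ≅ Z^10, C_2 ≅ Z^10, C_3 ≅ Z^5.

The boundary map ∂_1: C_1 → C_0 maps an edge to its endpoints' difference, ∂[p,q] = q − p.
This gives a 5×10 integer matrix of rank 4; reducing to Smith normal form yields diagonal entries (1,1,1,1).

Boundary ∂_2: C_2 → C_1 maps a triangle to the signed sum of its edges. For instance
  ∂[v_0,v_2,v_4] = [v_2,v_4] − [v_0,v_4] + [v_0,v_2],
  ∂[v_1,v_2,v_4] = [v_2,v_4] − [v_1,v_4] + [v_1,v_2].
The 10×10 boundary matrix has rank 6 and Smith normal form diag(1,1,1,1,1,1).

Boundary ∂_3: C_3 → C_2 sends each 3-simplex σ to the alternating sum Σ_i (−1)^i (σ with its i-th vertex removed). For instance
  ∂[v_0,v_1,v_2,v_3] = [v_1,v_2,v_3] − [v_0,v_2,v_3] + [v_0,v_1,v_3] − [v_0,v_1,v_2],
  ∂[v_0,v_1,v_3,v_4] = [v_1,v_3,v_4] − [v_0,v_3,v_4] + [v_0,v_1,v_4] − [v_0,v_1,v_3].
The 10×5 boundary matrix has rank 4 and Smith normal form diag(1,1,1,1).

Now H_k = ker ∂_k / im ∂_{k+1}, so:

  H_0: rank C_0 − rank ∂_1 = 5 − 4 = 1, and the invariant factors of ∂_1 are all 1, so H_0 ≅ Z.
  H_1: rank ker ∂_1 − rank ∂_2 = (10 − 4) − 6 = 0, and the invariant factors of ∂_2 are all 1, so H_1 ≅ 0.
  H_2: rank ker ∂_2 − rank ∂_3 = (10 − 6) − 4 = 0, and the invariant factors of ∂_3 are all 1, so H_2 ≅ 0.
  H_3: rank ker ∂_3 − rank ∂_4 = (5 − 4) − 0 = 1, and there is no ∂_4, so H_3 ≅ Z.

As a check, the Euler characteristic is 5 − 10 + 10 − 5 = 0, which agrees with 1 − 0 + 0 − 1 = 0.
(K is a triangulation of the 3-sphere S^3.)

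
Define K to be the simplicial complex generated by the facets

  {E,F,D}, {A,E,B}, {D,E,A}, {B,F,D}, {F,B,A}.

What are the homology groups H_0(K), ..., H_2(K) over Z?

H_0 ≅ Z,  H_1 ≅ Z,  H_2 = 0.

Order the vertices as A < B < D < E < F. Listing each simplex with vertices in this order, K has dimension 2 with simplices:

  0-simplices (5): A, B, D, E, F
  1-simplices (10): AB, AD, AE, AF, BD, BE, BF, DE, DF, EF
  2-simplices (5): ABE, ABF, ADE, BDF, DEF

so the chain groups are C_0 ≅ Z^5, C_1 ≅ Z^10, C_2 ≅ Z^5.

Boundary ∂_1: C_1 → C_0 maps an edge to its endpoints' difference, ∂[p,q] = q − p.
As a 5×10 matrix over Z this has rank 4, with invariant factors (1,1,1,1).

The boundary map ∂_2: C_2 → C_1 maps a triangle to the signed sum of its edges. For instance
  ∂DEF = EF − DF + DE,
  ∂BDF = DF − BF + BD.
The 10×5 boundary matrix has rank 5 and Smith normal form diag(1,1,1,1,1).

Now H_k = ker ∂_k / im ∂_{k+1}, so:

  H_0: rank C_0 − rank ∂_1 = 5 − 4 = 1, and the invariant factors of ∂_1 are all 1, so H_0 = Z.
  H_1: rank ker ∂_1 − rank ∂_2 = (10 − 4) − 5 = 1, and the invariant factors of ∂_2 are all 1, so H_1 = Z.
  H_2: rank ker ∂_2 − rank ∂_3 = (5 − 5) − 0 = 0, and there is no ∂_3, so H_2 = 0.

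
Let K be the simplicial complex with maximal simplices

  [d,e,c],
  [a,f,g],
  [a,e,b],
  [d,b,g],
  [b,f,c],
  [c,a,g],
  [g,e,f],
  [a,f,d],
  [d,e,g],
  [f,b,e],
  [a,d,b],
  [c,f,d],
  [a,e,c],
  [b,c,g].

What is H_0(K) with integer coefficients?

Fix the vertex order a < b < c < d < e < f < g and write every simplex with vertices in increasing order. Then dim K = 2 and the simplices of K are:

  0-simplices (7): a, b, c, d, e, f, g
  1-simplices (21): ab, ac, ad, ae, af, ag, bc, bd, be, bf, bg, cd, ce, cf, cg, de, df, dg, ef, eg, fg
  2-simplices (14): abd, abe, ace, acg, adf, afg, bcf, bcg, bdg, bef, cde, cdf, deg, efg

so the chain groups are C_0 ≅ Z^7, C_1 ≅ Z^21, C_2 ≅ Z^14.

∂_1: C_1 → C_0 sends each edge [p,q] (with p < q) to q − p.
The 7×21 boundary matrix has rank 6 and Smith normal form diag(1,1,1,1,1,1).

The boundary map ∂_2: C_2 → C_1 sends each 2-simplex [p,q,r] to [q,r] − [p,r] + [p,q]. For instance
  ∂abe = be − ae + ab,
  ∂bcg = cg − bg + bc.
This gives a 21×14 integer matrix of rank 13; reducing to Smith normal form yields diagonal entries (1,1,1,1,1,1,1,1,1,1,1,1,1).

Computing H_k = (kernel of ∂_k) / (image of ∂_{k+1}):

  H_0: rank C_0 − rank ∂_1 = 7 − 6 = 1, and the invariant factors of ∂_1 are all 1, so H_0 = Z.

H_0 = Z.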